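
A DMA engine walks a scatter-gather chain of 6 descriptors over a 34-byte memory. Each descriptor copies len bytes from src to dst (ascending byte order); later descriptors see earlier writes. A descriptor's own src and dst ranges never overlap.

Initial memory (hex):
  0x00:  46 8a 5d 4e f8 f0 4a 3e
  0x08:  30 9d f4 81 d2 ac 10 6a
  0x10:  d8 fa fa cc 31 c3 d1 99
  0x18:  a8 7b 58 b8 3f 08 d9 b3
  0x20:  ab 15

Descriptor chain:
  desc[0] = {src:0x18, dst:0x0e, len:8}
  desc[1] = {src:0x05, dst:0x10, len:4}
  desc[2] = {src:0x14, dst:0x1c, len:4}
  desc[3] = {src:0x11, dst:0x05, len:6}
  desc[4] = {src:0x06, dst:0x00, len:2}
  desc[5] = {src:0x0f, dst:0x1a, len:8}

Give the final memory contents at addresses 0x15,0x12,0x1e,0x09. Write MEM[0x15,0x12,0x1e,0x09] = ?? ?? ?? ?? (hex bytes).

D0: mem[0x0e..0x15] <- [a8 7b 58 b8 3f 08 d9 b3]
D1: mem[0x10..0x13] <- [f0 4a 3e 30]
D2: mem[0x1c..0x1f] <- [d9 b3 d1 99]
D3: mem[0x05..0x0a] <- [4a 3e 30 d9 b3 d1]
D4: mem[0x00..0x01] <- [3e 30]
D5: mem[0x1a..0x21] <- [7b f0 4a 3e 30 d9 b3 d1]
query mem[0x15]=0xb3, mem[0x12]=0x3e, mem[0x1e]=0x30, mem[0x09]=0xb3

MEM[0x15,0x12,0x1e,0x09] = b3 3e 30 b3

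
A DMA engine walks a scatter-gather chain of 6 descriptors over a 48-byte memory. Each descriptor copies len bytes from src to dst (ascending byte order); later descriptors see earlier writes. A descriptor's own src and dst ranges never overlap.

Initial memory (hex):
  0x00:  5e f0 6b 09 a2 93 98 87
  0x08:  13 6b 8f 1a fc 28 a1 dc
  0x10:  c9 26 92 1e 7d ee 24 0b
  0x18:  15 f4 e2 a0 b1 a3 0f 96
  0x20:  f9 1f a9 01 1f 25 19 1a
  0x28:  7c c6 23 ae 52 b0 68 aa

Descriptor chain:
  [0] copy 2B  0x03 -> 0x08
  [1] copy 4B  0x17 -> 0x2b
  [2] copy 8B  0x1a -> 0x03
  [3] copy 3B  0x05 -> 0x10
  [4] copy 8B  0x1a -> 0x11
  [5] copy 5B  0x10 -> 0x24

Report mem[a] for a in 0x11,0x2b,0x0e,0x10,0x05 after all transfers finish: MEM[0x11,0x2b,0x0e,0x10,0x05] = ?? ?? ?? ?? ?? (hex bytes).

MEM[0x11,0x2b,0x0e,0x10,0x05] = e2 0b a1 b1 b1

#0 dst[0x08+2] := {0x09,0xa2}
#1 dst[0x2b+4] := {0x0b,0x15,0xf4,0xe2}
#2 dst[0x03+8] := {0xe2,0xa0,0xb1,0xa3,0x0f,0x96,0xf9,0x1f}
#3 dst[0x10+3] := {0xb1,0xa3,0x0f}
#4 dst[0x11+8] := {0xe2,0xa0,0xb1,0xa3,0x0f,0x96,0xf9,0x1f}
#5 dst[0x24+5] := {0xb1,0xe2,0xa0,0xb1,0xa3}
query mem[0x11]=0xe2, mem[0x2b]=0x0b, mem[0x0e]=0xa1, mem[0x10]=0xb1, mem[0x05]=0xb1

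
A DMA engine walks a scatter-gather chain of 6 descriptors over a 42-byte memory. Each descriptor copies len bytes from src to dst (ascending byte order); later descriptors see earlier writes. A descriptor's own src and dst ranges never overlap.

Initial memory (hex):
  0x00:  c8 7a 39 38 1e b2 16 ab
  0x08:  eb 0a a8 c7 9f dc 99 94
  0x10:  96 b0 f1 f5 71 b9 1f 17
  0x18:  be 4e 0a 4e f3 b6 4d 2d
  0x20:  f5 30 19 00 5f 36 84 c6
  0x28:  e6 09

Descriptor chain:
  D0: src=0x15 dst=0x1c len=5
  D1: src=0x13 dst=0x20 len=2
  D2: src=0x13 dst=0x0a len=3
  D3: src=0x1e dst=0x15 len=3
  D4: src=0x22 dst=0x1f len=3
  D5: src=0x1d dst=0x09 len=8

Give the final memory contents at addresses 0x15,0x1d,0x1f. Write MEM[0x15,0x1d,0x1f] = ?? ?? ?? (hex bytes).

MEM[0x15,0x1d,0x1f] = 17 1f 19

D0: mem[0x1c..0x20] <- [b9 1f 17 be 4e]
D1: mem[0x20..0x21] <- [f5 71]
D2: mem[0x0a..0x0c] <- [f5 71 b9]
D3: mem[0x15..0x17] <- [17 be f5]
D4: mem[0x1f..0x21] <- [19 00 5f]
D5: mem[0x09..0x10] <- [1f 17 19 00 5f 19 00 5f]
query mem[0x15]=0x17, mem[0x1d]=0x1f, mem[0x1f]=0x19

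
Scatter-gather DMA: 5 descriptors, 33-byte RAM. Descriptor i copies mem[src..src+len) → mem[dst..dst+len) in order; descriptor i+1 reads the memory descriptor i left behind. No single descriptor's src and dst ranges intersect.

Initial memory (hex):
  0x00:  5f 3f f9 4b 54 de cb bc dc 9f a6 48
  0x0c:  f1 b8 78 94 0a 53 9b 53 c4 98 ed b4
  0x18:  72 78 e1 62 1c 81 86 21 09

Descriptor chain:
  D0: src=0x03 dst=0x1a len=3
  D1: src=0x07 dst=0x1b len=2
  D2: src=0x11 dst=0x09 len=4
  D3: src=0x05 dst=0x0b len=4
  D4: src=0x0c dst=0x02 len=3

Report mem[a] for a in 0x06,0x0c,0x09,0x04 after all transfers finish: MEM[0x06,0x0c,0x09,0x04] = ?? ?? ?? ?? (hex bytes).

MEM[0x06,0x0c,0x09,0x04] = cb cb 53 dc

#0 dst[0x1a+3] := {0x4b,0x54,0xde}
#1 dst[0x1b+2] := {0xbc,0xdc}
#2 dst[0x09+4] := {0x53,0x9b,0x53,0xc4}
#3 dst[0x0b+4] := {0xde,0xcb,0xbc,0xdc}
#4 dst[0x02+3] := {0xcb,0xbc,0xdc}
query mem[0x06]=0xcb, mem[0x0c]=0xcb, mem[0x09]=0x53, mem[0x04]=0xdc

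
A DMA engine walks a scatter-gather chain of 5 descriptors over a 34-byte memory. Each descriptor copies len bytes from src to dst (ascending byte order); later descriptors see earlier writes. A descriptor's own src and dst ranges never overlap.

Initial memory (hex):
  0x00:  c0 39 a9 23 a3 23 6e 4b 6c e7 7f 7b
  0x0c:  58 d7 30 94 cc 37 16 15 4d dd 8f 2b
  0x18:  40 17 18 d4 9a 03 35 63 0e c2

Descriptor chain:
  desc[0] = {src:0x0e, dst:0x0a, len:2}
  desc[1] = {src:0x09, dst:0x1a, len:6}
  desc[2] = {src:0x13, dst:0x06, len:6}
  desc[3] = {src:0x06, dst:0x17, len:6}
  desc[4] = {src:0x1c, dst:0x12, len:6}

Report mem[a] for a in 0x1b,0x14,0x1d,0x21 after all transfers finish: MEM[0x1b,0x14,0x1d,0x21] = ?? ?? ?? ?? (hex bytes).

MEM[0x1b,0x14,0x1d,0x21] = 2b d7 58 c2

D0: mem[0x0a..0x0b] <- [30 94]
D1: mem[0x1a..0x1f] <- [e7 30 94 58 d7 30]
D2: mem[0x06..0x0b] <- [15 4d dd 8f 2b 40]
D3: mem[0x17..0x1c] <- [15 4d dd 8f 2b 40]
D4: mem[0x12..0x17] <- [40 58 d7 30 0e c2]
query mem[0x1b]=0x2b, mem[0x14]=0xd7, mem[0x1d]=0x58, mem[0x21]=0xc2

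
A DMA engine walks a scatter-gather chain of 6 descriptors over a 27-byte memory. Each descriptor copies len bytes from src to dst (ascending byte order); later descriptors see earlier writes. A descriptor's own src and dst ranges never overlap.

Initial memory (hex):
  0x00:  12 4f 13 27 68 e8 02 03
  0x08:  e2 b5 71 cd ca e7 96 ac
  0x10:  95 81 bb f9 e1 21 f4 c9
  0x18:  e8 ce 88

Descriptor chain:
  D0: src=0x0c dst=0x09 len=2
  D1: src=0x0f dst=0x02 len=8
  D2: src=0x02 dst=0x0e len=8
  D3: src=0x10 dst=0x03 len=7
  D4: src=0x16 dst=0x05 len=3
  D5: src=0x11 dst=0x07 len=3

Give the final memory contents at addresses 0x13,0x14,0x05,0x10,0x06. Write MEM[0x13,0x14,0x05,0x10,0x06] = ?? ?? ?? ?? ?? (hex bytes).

MEM[0x13,0x14,0x05,0x10,0x06] = e1 21 f4 81 c9

[0] 0x0c->0x09 len=2 : ca e7
[1] 0x0f->0x02 len=8 : ac 95 81 bb f9 e1 21 f4
[2] 0x02->0x0e len=8 : ac 95 81 bb f9 e1 21 f4
[3] 0x10->0x03 len=7 : 81 bb f9 e1 21 f4 f4
[4] 0x16->0x05 len=3 : f4 c9 e8
[5] 0x11->0x07 len=3 : bb f9 e1
query mem[0x13]=0xe1, mem[0x14]=0x21, mem[0x05]=0xf4, mem[0x10]=0x81, mem[0x06]=0xc9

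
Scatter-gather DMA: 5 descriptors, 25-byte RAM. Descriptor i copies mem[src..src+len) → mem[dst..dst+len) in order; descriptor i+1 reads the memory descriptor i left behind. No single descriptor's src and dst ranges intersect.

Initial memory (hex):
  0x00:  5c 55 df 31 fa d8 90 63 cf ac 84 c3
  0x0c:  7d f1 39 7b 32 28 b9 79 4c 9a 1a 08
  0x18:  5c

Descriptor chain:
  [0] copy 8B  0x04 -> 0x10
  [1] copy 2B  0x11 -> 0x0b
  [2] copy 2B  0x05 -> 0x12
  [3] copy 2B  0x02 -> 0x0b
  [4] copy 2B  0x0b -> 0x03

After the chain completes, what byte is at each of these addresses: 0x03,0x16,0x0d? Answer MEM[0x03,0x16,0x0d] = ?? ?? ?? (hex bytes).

MEM[0x03,0x16,0x0d] = df 84 f1

[0] 0x04->0x10 len=8 : fa d8 90 63 cf ac 84 c3
[1] 0x11->0x0b len=2 : d8 90
[2] 0x05->0x12 len=2 : d8 90
[3] 0x02->0x0b len=2 : df 31
[4] 0x0b->0x03 len=2 : df 31
query mem[0x03]=0xdf, mem[0x16]=0x84, mem[0x0d]=0xf1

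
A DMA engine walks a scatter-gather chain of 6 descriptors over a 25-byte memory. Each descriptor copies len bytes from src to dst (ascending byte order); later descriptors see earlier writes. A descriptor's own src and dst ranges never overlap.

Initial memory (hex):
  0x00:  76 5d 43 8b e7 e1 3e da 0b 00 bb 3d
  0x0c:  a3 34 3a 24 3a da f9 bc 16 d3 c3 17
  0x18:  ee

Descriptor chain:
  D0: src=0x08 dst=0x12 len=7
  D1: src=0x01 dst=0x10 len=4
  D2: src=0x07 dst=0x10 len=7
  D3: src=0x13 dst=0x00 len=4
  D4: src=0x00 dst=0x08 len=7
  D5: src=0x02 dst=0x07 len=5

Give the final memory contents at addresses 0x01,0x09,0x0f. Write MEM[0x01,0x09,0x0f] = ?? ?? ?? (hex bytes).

D0: mem[0x12..0x18] <- [0b 00 bb 3d a3 34 3a]
D1: mem[0x10..0x13] <- [5d 43 8b e7]
D2: mem[0x10..0x16] <- [da 0b 00 bb 3d a3 34]
D3: mem[0x00..0x03] <- [bb 3d a3 34]
D4: mem[0x08..0x0e] <- [bb 3d a3 34 e7 e1 3e]
D5: mem[0x07..0x0b] <- [a3 34 e7 e1 3e]
query mem[0x01]=0x3d, mem[0x09]=0xe7, mem[0x0f]=0x24

MEM[0x01,0x09,0x0f] = 3d e7 24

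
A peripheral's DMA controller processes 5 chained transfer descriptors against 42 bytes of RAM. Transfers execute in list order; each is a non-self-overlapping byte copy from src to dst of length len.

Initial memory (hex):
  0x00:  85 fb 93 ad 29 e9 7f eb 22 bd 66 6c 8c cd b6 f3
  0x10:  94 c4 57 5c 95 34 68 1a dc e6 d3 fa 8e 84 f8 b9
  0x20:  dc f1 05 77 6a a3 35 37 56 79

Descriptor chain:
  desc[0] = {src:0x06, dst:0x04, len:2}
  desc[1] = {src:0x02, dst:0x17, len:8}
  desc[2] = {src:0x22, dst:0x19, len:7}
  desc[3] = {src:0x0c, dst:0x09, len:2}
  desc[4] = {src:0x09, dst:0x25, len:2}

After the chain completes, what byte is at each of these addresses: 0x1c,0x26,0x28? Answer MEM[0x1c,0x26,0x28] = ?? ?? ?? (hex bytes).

MEM[0x1c,0x26,0x28] = a3 cd 56

[0] 0x06->0x04 len=2 : 7f eb
[1] 0x02->0x17 len=8 : 93 ad 7f eb 7f eb 22 bd
[2] 0x22->0x19 len=7 : 05 77 6a a3 35 37 56
[3] 0x0c->0x09 len=2 : 8c cd
[4] 0x09->0x25 len=2 : 8c cd
query mem[0x1c]=0xa3, mem[0x26]=0xcd, mem[0x28]=0x56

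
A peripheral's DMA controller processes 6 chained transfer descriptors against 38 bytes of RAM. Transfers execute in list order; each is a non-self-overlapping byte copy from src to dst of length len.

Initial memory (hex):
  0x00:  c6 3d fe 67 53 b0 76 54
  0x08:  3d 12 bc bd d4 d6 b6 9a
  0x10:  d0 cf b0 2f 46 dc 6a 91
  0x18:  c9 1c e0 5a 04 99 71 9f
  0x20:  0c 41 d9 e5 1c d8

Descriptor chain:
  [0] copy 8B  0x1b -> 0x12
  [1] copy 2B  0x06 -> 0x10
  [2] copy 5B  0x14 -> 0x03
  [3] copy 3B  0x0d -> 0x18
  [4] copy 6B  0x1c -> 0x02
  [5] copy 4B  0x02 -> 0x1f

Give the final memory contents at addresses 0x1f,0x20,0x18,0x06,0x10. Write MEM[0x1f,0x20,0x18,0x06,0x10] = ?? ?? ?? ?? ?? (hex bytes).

MEM[0x1f,0x20,0x18,0x06,0x10] = 04 99 d6 0c 76

D0: mem[0x12..0x19] <- [5a 04 99 71 9f 0c 41 d9]
D1: mem[0x10..0x11] <- [76 54]
D2: mem[0x03..0x07] <- [99 71 9f 0c 41]
D3: mem[0x18..0x1a] <- [d6 b6 9a]
D4: mem[0x02..0x07] <- [04 99 71 9f 0c 41]
D5: mem[0x1f..0x22] <- [04 99 71 9f]
query mem[0x1f]=0x04, mem[0x20]=0x99, mem[0x18]=0xd6, mem[0x06]=0x0c, mem[0x10]=0x76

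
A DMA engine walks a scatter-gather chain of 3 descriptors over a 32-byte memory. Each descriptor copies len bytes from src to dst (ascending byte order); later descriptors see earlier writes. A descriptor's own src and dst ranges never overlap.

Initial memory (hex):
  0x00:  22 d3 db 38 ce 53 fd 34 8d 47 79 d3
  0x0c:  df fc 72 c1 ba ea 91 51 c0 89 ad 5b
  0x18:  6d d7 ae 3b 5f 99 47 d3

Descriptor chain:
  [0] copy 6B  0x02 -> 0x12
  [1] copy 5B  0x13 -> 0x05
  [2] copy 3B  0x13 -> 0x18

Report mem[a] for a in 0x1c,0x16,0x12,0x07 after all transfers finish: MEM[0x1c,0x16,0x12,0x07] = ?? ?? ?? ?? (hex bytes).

#0 dst[0x12+6] := {0xdb,0x38,0xce,0x53,0xfd,0x34}
#1 dst[0x05+5] := {0x38,0xce,0x53,0xfd,0x34}
#2 dst[0x18+3] := {0x38,0xce,0x53}
query mem[0x1c]=0x5f, mem[0x16]=0xfd, mem[0x12]=0xdb, mem[0x07]=0x53

MEM[0x1c,0x16,0x12,0x07] = 5f fd db 53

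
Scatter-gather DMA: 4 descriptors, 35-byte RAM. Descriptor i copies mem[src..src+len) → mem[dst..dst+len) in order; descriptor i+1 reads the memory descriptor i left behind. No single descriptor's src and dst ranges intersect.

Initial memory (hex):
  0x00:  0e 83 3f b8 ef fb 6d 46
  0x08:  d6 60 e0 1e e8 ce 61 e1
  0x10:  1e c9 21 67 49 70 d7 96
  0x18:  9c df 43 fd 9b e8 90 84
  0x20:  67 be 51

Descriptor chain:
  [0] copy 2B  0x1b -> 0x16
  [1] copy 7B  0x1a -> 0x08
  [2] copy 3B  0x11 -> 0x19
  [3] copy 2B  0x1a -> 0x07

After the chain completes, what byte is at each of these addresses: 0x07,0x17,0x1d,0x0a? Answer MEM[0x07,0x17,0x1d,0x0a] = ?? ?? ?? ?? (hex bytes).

MEM[0x07,0x17,0x1d,0x0a] = 21 9b e8 9b

D0: mem[0x16..0x17] <- [fd 9b]
D1: mem[0x08..0x0e] <- [43 fd 9b e8 90 84 67]
D2: mem[0x19..0x1b] <- [c9 21 67]
D3: mem[0x07..0x08] <- [21 67]
query mem[0x07]=0x21, mem[0x17]=0x9b, mem[0x1d]=0xe8, mem[0x0a]=0x9b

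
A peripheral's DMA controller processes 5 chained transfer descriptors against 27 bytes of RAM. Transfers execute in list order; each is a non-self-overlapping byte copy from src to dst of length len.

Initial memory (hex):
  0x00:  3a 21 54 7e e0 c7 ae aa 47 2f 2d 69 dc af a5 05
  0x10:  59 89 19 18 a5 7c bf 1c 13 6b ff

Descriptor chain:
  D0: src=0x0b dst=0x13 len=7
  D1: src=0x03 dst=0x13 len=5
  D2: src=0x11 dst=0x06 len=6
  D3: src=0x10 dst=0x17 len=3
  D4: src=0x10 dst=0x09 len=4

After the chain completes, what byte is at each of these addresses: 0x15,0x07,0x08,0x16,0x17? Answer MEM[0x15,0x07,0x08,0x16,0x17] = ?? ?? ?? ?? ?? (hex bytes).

MEM[0x15,0x07,0x08,0x16,0x17] = c7 19 7e ae 59

#0 dst[0x13+7] := {0x69,0xdc,0xaf,0xa5,0x05,0x59,0x89}
#1 dst[0x13+5] := {0x7e,0xe0,0xc7,0xae,0xaa}
#2 dst[0x06+6] := {0x89,0x19,0x7e,0xe0,0xc7,0xae}
#3 dst[0x17+3] := {0x59,0x89,0x19}
#4 dst[0x09+4] := {0x59,0x89,0x19,0x7e}
query mem[0x15]=0xc7, mem[0x07]=0x19, mem[0x08]=0x7e, mem[0x16]=0xae, mem[0x17]=0x59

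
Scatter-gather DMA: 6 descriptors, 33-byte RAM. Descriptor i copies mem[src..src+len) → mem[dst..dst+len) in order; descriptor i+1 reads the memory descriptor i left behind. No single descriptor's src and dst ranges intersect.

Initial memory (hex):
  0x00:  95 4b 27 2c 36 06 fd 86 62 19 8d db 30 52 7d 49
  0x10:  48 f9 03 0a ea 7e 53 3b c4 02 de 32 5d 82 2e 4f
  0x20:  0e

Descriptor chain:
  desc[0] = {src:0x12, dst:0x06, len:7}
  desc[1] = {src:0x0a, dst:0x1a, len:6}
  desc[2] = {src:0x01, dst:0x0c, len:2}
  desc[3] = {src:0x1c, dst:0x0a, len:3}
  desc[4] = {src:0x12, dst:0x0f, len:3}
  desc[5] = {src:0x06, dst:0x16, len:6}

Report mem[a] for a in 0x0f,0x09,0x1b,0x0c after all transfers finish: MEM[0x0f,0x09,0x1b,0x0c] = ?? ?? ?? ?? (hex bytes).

  after D0: wrote 7B at 0x06 = 030aea7e533bc4
  after D1: wrote 6B at 0x1a = 533bc4527d49
  after D2: wrote 2B at 0x0c = 4b27
  after D3: wrote 3B at 0x0a = c4527d
  after D4: wrote 3B at 0x0f = 030aea
  after D5: wrote 6B at 0x16 = 030aea7ec452
query mem[0x0f]=0x03, mem[0x09]=0x7e, mem[0x1b]=0x52, mem[0x0c]=0x7d

MEM[0x0f,0x09,0x1b,0x0c] = 03 7e 52 7d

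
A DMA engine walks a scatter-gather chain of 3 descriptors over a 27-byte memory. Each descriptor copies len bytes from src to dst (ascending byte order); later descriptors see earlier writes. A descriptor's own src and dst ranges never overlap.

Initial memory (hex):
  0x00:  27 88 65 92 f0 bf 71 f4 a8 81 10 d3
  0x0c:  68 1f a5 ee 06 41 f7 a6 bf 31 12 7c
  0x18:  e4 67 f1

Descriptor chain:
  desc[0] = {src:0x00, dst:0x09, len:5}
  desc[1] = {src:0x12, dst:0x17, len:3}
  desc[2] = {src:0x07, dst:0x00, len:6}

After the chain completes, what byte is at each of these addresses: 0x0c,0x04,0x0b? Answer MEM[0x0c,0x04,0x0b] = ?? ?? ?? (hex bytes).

  after D0: wrote 5B at 0x09 = 27886592f0
  after D1: wrote 3B at 0x17 = f7a6bf
  after D2: wrote 6B at 0x00 = f4a827886592
query mem[0x0c]=0x92, mem[0x04]=0x65, mem[0x0b]=0x65

MEM[0x0c,0x04,0x0b] = 92 65 65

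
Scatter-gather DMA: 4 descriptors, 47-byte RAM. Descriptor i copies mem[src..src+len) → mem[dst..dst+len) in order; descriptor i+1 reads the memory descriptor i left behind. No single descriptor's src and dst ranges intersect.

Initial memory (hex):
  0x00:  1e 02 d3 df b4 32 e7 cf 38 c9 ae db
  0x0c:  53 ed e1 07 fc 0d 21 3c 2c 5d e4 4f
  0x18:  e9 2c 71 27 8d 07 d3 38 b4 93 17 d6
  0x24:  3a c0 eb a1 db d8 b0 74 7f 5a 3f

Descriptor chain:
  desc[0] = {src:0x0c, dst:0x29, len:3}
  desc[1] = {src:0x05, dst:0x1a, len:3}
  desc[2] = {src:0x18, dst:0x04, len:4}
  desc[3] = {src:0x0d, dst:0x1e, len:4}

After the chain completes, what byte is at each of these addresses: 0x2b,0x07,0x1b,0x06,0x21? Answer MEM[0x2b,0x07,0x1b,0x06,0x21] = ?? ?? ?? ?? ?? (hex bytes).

MEM[0x2b,0x07,0x1b,0x06,0x21] = e1 e7 e7 32 fc

D0: mem[0x29..0x2b] <- [53 ed e1]
D1: mem[0x1a..0x1c] <- [32 e7 cf]
D2: mem[0x04..0x07] <- [e9 2c 32 e7]
D3: mem[0x1e..0x21] <- [ed e1 07 fc]
query mem[0x2b]=0xe1, mem[0x07]=0xe7, mem[0x1b]=0xe7, mem[0x06]=0x32, mem[0x21]=0xfc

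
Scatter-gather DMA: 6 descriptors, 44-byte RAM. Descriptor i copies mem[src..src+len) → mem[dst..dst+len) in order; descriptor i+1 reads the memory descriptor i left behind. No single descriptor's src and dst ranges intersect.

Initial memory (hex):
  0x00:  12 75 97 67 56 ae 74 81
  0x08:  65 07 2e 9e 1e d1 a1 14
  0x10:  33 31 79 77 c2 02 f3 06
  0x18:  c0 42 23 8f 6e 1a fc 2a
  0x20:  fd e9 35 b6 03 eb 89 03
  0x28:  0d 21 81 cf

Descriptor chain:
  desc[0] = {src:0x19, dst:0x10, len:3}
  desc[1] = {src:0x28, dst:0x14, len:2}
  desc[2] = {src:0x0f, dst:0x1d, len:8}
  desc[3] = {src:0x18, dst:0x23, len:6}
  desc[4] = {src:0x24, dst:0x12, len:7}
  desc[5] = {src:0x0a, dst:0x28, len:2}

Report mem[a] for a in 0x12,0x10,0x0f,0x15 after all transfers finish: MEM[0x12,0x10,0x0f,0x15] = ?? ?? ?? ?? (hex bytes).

MEM[0x12,0x10,0x0f,0x15] = 42 42 14 6e

D0: mem[0x10..0x12] <- [42 23 8f]
D1: mem[0x14..0x15] <- [0d 21]
D2: mem[0x1d..0x24] <- [14 42 23 8f 77 0d 21 f3]
D3: mem[0x23..0x28] <- [c0 42 23 8f 6e 14]
D4: mem[0x12..0x18] <- [42 23 8f 6e 14 21 81]
D5: mem[0x28..0x29] <- [2e 9e]
query mem[0x12]=0x42, mem[0x10]=0x42, mem[0x0f]=0x14, mem[0x15]=0x6e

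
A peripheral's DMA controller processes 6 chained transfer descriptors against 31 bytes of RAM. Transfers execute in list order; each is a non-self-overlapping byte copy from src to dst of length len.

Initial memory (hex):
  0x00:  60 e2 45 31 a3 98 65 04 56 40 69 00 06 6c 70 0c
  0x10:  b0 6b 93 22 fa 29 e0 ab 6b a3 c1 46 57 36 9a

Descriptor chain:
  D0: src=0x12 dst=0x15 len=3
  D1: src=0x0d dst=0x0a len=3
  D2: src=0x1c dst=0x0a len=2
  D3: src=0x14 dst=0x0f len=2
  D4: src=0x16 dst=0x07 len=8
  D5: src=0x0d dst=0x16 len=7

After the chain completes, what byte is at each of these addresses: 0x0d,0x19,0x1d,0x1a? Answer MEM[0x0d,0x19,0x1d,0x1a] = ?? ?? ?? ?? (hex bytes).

[0] 0x12->0x15 len=3 : 93 22 fa
[1] 0x0d->0x0a len=3 : 6c 70 0c
[2] 0x1c->0x0a len=2 : 57 36
[3] 0x14->0x0f len=2 : fa 93
[4] 0x16->0x07 len=8 : 22 fa 6b a3 c1 46 57 36
[5] 0x0d->0x16 len=7 : 57 36 fa 93 6b 93 22
query mem[0x0d]=0x57, mem[0x19]=0x93, mem[0x1d]=0x36, mem[0x1a]=0x6b

MEM[0x0d,0x19,0x1d,0x1a] = 57 93 36 6b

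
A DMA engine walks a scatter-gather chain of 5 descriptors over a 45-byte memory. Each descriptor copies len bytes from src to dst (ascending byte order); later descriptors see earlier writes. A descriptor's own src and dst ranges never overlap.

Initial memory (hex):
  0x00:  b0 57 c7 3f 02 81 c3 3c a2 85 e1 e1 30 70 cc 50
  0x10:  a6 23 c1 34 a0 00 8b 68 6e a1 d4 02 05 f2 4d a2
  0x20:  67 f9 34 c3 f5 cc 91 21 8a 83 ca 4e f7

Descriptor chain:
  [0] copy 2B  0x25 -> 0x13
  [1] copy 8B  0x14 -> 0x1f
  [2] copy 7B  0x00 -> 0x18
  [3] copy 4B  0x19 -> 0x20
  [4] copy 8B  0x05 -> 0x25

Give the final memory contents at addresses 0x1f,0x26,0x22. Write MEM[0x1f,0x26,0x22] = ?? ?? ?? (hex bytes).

D0: mem[0x13..0x14] <- [cc 91]
D1: mem[0x1f..0x26] <- [91 00 8b 68 6e a1 d4 02]
D2: mem[0x18..0x1e] <- [b0 57 c7 3f 02 81 c3]
D3: mem[0x20..0x23] <- [57 c7 3f 02]
D4: mem[0x25..0x2c] <- [81 c3 3c a2 85 e1 e1 30]
query mem[0x1f]=0x91, mem[0x26]=0xc3, mem[0x22]=0x3f

MEM[0x1f,0x26,0x22] = 91 c3 3f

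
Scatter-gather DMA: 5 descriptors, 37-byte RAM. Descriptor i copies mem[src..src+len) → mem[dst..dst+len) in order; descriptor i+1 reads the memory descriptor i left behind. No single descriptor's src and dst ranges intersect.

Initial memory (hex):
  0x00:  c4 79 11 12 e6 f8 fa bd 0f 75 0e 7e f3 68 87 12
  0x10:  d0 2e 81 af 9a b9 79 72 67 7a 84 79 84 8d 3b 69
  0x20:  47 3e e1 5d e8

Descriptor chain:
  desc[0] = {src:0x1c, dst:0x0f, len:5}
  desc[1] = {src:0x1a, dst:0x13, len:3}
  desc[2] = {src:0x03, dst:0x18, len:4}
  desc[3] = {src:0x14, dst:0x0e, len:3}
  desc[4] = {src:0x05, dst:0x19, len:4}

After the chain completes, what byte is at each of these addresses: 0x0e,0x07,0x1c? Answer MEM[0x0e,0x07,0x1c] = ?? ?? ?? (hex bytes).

MEM[0x0e,0x07,0x1c] = 79 bd 0f

  after D0: wrote 5B at 0x0f = 848d3b6947
  after D1: wrote 3B at 0x13 = 847984
  after D2: wrote 4B at 0x18 = 12e6f8fa
  after D3: wrote 3B at 0x0e = 798479
  after D4: wrote 4B at 0x19 = f8fabd0f
query mem[0x0e]=0x79, mem[0x07]=0xbd, mem[0x1c]=0x0f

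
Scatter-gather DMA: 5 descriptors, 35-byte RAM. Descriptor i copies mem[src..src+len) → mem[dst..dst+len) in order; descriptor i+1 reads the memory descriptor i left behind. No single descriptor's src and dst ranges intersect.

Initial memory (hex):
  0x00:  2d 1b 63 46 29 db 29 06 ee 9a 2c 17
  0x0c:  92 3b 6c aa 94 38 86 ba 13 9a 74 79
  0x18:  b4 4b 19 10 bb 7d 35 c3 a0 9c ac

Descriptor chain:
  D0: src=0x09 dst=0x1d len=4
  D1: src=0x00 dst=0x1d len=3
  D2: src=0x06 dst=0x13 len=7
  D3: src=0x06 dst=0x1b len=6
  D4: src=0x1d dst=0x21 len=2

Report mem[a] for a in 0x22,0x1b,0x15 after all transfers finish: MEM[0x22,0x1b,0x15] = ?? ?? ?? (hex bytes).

[0] 0x09->0x1d len=4 : 9a 2c 17 92
[1] 0x00->0x1d len=3 : 2d 1b 63
[2] 0x06->0x13 len=7 : 29 06 ee 9a 2c 17 92
[3] 0x06->0x1b len=6 : 29 06 ee 9a 2c 17
[4] 0x1d->0x21 len=2 : ee 9a
query mem[0x22]=0x9a, mem[0x1b]=0x29, mem[0x15]=0xee

MEM[0x22,0x1b,0x15] = 9a 29 ee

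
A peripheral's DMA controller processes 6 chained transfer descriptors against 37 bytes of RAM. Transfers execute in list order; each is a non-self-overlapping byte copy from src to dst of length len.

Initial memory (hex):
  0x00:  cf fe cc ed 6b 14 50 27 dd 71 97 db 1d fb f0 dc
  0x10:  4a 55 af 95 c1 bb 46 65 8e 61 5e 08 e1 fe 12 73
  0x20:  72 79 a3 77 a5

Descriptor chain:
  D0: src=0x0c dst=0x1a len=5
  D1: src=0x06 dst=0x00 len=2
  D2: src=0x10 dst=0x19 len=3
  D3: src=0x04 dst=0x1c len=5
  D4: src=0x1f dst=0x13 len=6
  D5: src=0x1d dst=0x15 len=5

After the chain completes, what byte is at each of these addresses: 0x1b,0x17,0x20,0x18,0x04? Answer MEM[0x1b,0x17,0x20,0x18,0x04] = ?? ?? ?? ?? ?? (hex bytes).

#0 dst[0x1a+5] := {0x1d,0xfb,0xf0,0xdc,0x4a}
#1 dst[0x00+2] := {0x50,0x27}
#2 dst[0x19+3] := {0x4a,0x55,0xaf}
#3 dst[0x1c+5] := {0x6b,0x14,0x50,0x27,0xdd}
#4 dst[0x13+6] := {0x27,0xdd,0x79,0xa3,0x77,0xa5}
#5 dst[0x15+5] := {0x14,0x50,0x27,0xdd,0x79}
query mem[0x1b]=0xaf, mem[0x17]=0x27, mem[0x20]=0xdd, mem[0x18]=0xdd, mem[0x04]=0x6b

MEM[0x1b,0x17,0x20,0x18,0x04] = af 27 dd dd 6b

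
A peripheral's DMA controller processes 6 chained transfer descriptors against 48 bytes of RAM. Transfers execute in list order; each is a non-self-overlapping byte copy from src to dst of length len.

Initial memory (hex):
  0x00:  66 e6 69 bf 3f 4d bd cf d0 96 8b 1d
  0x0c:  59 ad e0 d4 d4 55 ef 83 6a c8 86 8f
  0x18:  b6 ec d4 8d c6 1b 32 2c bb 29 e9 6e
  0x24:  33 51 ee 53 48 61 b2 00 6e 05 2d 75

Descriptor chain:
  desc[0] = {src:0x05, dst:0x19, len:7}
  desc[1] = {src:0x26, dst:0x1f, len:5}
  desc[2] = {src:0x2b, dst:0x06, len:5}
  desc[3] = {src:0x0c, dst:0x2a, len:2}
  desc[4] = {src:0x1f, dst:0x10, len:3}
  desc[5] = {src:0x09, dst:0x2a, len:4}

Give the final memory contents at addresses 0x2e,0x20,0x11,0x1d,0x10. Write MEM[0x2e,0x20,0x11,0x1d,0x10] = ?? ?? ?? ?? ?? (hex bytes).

[0] 0x05->0x19 len=7 : 4d bd cf d0 96 8b 1d
[1] 0x26->0x1f len=5 : ee 53 48 61 b2
[2] 0x2b->0x06 len=5 : 00 6e 05 2d 75
[3] 0x0c->0x2a len=2 : 59 ad
[4] 0x1f->0x10 len=3 : ee 53 48
[5] 0x09->0x2a len=4 : 2d 75 1d 59
query mem[0x2e]=0x2d, mem[0x20]=0x53, mem[0x11]=0x53, mem[0x1d]=0x96, mem[0x10]=0xee

MEM[0x2e,0x20,0x11,0x1d,0x10] = 2d 53 53 96 ee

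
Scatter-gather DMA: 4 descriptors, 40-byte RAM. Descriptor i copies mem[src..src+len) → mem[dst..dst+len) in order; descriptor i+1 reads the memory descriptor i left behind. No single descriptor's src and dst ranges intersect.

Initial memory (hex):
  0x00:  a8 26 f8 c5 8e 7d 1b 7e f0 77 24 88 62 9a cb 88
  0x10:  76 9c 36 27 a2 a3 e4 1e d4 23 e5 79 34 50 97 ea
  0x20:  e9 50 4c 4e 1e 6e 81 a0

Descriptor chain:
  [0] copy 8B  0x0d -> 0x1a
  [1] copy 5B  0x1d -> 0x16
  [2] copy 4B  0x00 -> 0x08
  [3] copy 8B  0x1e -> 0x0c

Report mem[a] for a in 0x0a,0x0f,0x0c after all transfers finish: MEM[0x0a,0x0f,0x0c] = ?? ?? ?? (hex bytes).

[0] 0x0d->0x1a len=8 : 9a cb 88 76 9c 36 27 a2
[1] 0x1d->0x16 len=5 : 76 9c 36 27 a2
[2] 0x00->0x08 len=4 : a8 26 f8 c5
[3] 0x1e->0x0c len=8 : 9c 36 27 a2 4c 4e 1e 6e
query mem[0x0a]=0xf8, mem[0x0f]=0xa2, mem[0x0c]=0x9c

MEM[0x0a,0x0f,0x0c] = f8 a2 9c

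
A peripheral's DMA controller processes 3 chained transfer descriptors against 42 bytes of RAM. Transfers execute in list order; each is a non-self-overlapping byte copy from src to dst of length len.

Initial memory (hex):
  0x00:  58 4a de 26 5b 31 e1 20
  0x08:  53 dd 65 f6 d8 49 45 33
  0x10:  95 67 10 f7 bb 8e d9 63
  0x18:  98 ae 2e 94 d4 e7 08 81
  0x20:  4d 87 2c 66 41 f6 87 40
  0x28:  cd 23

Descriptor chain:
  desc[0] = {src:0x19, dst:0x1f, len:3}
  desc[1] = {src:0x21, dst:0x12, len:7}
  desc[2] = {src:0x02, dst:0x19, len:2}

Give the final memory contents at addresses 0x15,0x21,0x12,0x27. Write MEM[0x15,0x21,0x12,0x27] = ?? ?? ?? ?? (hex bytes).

MEM[0x15,0x21,0x12,0x27] = 41 94 94 40

  after D0: wrote 3B at 0x1f = ae2e94
  after D1: wrote 7B at 0x12 = 942c6641f68740
  after D2: wrote 2B at 0x19 = de26
query mem[0x15]=0x41, mem[0x21]=0x94, mem[0x12]=0x94, mem[0x27]=0x40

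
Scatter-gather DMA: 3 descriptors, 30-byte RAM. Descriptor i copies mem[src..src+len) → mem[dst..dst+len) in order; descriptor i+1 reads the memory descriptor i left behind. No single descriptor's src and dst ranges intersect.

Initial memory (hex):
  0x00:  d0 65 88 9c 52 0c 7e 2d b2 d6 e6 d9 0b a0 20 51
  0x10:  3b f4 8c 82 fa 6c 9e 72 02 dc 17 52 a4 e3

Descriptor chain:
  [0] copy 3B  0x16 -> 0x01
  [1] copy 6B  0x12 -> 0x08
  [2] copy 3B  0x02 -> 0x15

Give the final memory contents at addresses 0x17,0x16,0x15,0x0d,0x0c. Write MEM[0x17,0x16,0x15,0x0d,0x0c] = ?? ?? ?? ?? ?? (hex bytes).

MEM[0x17,0x16,0x15,0x0d,0x0c] = 52 02 72 72 9e

[0] 0x16->0x01 len=3 : 9e 72 02
[1] 0x12->0x08 len=6 : 8c 82 fa 6c 9e 72
[2] 0x02->0x15 len=3 : 72 02 52
query mem[0x17]=0x52, mem[0x16]=0x02, mem[0x15]=0x72, mem[0x0d]=0x72, mem[0x0c]=0x9e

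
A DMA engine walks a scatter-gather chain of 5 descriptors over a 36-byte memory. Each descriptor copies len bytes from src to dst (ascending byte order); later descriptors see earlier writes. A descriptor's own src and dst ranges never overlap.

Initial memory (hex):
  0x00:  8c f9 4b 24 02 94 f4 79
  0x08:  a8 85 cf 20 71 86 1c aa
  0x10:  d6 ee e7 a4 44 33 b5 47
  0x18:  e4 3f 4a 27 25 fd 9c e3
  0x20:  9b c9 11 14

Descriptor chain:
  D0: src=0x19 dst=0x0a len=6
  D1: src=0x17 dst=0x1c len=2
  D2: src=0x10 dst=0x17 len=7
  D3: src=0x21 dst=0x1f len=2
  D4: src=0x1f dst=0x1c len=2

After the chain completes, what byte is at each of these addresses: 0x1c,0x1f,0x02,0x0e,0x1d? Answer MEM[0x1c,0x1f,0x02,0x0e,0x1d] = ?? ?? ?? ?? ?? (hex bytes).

MEM[0x1c,0x1f,0x02,0x0e,0x1d] = c9 c9 4b fd 11

#0 dst[0x0a+6] := {0x3f,0x4a,0x27,0x25,0xfd,0x9c}
#1 dst[0x1c+2] := {0x47,0xe4}
#2 dst[0x17+7] := {0xd6,0xee,0xe7,0xa4,0x44,0x33,0xb5}
#3 dst[0x1f+2] := {0xc9,0x11}
#4 dst[0x1c+2] := {0xc9,0x11}
query mem[0x1c]=0xc9, mem[0x1f]=0xc9, mem[0x02]=0x4b, mem[0x0e]=0xfd, mem[0x1d]=0x11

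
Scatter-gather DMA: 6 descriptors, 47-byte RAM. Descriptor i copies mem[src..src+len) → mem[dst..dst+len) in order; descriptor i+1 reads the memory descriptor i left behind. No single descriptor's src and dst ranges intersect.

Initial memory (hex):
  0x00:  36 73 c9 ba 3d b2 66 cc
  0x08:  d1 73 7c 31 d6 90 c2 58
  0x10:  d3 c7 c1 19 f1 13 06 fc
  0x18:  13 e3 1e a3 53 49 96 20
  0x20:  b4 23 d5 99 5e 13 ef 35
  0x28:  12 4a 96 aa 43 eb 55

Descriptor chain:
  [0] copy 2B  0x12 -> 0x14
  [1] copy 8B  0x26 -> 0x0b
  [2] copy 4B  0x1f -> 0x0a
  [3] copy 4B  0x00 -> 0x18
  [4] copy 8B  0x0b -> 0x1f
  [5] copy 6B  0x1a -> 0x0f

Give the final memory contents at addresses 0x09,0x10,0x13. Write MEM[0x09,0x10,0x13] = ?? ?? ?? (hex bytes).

D0: mem[0x14..0x15] <- [c1 19]
D1: mem[0x0b..0x12] <- [ef 35 12 4a 96 aa 43 eb]
D2: mem[0x0a..0x0d] <- [20 b4 23 d5]
D3: mem[0x18..0x1b] <- [36 73 c9 ba]
D4: mem[0x1f..0x26] <- [b4 23 d5 4a 96 aa 43 eb]
D5: mem[0x0f..0x14] <- [c9 ba 53 49 96 b4]
query mem[0x09]=0x73, mem[0x10]=0xba, mem[0x13]=0x96

MEM[0x09,0x10,0x13] = 73 ba 96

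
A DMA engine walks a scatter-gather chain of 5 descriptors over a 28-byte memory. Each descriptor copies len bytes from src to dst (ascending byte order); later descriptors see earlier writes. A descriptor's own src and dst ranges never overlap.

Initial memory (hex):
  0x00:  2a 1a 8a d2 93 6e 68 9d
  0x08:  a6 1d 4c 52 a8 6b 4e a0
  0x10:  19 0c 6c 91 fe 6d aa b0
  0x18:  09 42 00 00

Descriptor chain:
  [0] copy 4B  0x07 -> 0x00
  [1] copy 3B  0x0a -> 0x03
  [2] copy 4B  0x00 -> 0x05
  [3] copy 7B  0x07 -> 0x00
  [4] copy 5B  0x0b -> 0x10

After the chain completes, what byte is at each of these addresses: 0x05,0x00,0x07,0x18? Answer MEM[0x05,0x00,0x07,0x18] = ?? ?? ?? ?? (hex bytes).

[0] 0x07->0x00 len=4 : 9d a6 1d 4c
[1] 0x0a->0x03 len=3 : 4c 52 a8
[2] 0x00->0x05 len=4 : 9d a6 1d 4c
[3] 0x07->0x00 len=7 : 1d 4c 1d 4c 52 a8 6b
[4] 0x0b->0x10 len=5 : 52 a8 6b 4e a0
query mem[0x05]=0xa8, mem[0x00]=0x1d, mem[0x07]=0x1d, mem[0x18]=0x09

MEM[0x05,0x00,0x07,0x18] = a8 1d 1d 09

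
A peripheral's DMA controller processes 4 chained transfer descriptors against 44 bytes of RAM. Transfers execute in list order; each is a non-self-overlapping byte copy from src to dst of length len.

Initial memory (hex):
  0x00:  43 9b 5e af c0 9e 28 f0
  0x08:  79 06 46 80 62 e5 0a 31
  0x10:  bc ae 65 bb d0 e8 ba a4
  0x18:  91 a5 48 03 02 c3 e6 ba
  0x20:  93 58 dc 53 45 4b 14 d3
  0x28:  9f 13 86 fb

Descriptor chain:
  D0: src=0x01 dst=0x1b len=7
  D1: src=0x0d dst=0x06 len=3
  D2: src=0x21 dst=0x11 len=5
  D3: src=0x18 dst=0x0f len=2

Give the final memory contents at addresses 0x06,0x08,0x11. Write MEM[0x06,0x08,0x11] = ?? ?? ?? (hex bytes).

  after D0: wrote 7B at 0x1b = 9b5eafc09e28f0
  after D1: wrote 3B at 0x06 = e50a31
  after D2: wrote 5B at 0x11 = f0dc53454b
  after D3: wrote 2B at 0x0f = 91a5
query mem[0x06]=0xe5, mem[0x08]=0x31, mem[0x11]=0xf0

MEM[0x06,0x08,0x11] = e5 31 f0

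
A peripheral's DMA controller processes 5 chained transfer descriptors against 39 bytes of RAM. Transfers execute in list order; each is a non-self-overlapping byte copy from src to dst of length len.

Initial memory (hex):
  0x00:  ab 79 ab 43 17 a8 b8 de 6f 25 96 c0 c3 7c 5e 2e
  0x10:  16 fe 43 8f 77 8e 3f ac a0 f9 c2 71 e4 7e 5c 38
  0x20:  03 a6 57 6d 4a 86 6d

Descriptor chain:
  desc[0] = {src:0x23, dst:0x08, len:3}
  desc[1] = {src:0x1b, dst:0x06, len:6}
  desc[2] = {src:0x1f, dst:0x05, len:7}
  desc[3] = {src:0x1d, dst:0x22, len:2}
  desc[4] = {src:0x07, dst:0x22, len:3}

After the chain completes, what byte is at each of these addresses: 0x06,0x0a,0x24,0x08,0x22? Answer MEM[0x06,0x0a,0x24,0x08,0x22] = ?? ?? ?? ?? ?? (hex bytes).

MEM[0x06,0x0a,0x24,0x08,0x22] = 03 4a 6d 57 a6

D0: mem[0x08..0x0a] <- [6d 4a 86]
D1: mem[0x06..0x0b] <- [71 e4 7e 5c 38 03]
D2: mem[0x05..0x0b] <- [38 03 a6 57 6d 4a 86]
D3: mem[0x22..0x23] <- [7e 5c]
D4: mem[0x22..0x24] <- [a6 57 6d]
query mem[0x06]=0x03, mem[0x0a]=0x4a, mem[0x24]=0x6d, mem[0x08]=0x57, mem[0x22]=0xa6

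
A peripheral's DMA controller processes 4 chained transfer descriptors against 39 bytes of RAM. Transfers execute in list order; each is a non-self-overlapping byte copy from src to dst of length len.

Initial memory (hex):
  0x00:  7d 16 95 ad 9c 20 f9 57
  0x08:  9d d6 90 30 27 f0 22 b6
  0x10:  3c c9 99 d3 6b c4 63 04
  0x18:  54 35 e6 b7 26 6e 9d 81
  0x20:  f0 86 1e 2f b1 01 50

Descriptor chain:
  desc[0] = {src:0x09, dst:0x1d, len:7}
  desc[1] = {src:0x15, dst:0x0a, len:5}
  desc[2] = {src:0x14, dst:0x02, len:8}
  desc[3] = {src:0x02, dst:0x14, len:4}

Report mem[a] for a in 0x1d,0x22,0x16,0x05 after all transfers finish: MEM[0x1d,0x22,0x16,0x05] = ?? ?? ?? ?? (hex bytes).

MEM[0x1d,0x22,0x16,0x05] = d6 22 63 04

#0 dst[0x1d+7] := {0xd6,0x90,0x30,0x27,0xf0,0x22,0xb6}
#1 dst[0x0a+5] := {0xc4,0x63,0x04,0x54,0x35}
#2 dst[0x02+8] := {0x6b,0xc4,0x63,0x04,0x54,0x35,0xe6,0xb7}
#3 dst[0x14+4] := {0x6b,0xc4,0x63,0x04}
query mem[0x1d]=0xd6, mem[0x22]=0x22, mem[0x16]=0x63, mem[0x05]=0x04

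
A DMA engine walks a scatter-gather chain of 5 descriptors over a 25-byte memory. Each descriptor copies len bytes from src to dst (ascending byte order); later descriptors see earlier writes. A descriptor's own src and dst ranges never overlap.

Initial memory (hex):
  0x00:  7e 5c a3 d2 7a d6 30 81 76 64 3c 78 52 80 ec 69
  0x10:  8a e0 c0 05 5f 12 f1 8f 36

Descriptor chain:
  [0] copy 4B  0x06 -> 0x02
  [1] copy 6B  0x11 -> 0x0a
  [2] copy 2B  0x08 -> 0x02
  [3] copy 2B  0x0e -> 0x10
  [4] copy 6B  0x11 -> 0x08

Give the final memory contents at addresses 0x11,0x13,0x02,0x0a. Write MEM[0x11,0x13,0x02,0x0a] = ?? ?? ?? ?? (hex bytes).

MEM[0x11,0x13,0x02,0x0a] = f1 05 76 05

#0 dst[0x02+4] := {0x30,0x81,0x76,0x64}
#1 dst[0x0a+6] := {0xe0,0xc0,0x05,0x5f,0x12,0xf1}
#2 dst[0x02+2] := {0x76,0x64}
#3 dst[0x10+2] := {0x12,0xf1}
#4 dst[0x08+6] := {0xf1,0xc0,0x05,0x5f,0x12,0xf1}
query mem[0x11]=0xf1, mem[0x13]=0x05, mem[0x02]=0x76, mem[0x0a]=0x05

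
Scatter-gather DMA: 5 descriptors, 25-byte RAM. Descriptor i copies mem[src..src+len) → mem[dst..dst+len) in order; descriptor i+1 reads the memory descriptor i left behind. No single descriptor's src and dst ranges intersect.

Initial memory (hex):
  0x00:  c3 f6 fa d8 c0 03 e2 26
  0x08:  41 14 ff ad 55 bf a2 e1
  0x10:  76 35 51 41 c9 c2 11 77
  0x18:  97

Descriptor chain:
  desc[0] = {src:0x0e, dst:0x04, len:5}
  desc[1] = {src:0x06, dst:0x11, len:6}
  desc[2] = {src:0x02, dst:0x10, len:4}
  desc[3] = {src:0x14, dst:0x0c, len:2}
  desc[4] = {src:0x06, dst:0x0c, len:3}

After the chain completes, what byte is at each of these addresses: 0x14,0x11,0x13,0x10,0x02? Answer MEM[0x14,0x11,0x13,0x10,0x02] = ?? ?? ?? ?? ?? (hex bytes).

D0: mem[0x04..0x08] <- [a2 e1 76 35 51]
D1: mem[0x11..0x16] <- [76 35 51 14 ff ad]
D2: mem[0x10..0x13] <- [fa d8 a2 e1]
D3: mem[0x0c..0x0d] <- [14 ff]
D4: mem[0x0c..0x0e] <- [76 35 51]
query mem[0x14]=0x14, mem[0x11]=0xd8, mem[0x13]=0xe1, mem[0x10]=0xfa, mem[0x02]=0xfa

MEM[0x14,0x11,0x13,0x10,0x02] = 14 d8 e1 fa fa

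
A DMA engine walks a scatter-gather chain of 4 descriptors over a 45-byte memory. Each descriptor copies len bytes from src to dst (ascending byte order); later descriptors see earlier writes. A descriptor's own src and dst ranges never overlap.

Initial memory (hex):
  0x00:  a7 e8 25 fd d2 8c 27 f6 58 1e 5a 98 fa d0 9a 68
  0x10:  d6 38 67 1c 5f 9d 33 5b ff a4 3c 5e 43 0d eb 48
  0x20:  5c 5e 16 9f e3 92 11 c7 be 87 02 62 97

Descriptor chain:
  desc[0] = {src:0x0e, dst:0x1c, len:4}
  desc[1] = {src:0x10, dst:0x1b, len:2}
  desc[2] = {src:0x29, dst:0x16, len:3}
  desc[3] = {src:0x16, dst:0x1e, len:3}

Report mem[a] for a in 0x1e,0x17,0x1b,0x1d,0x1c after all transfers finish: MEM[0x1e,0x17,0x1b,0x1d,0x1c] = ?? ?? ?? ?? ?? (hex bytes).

MEM[0x1e,0x17,0x1b,0x1d,0x1c] = 87 02 d6 68 38

  after D0: wrote 4B at 0x1c = 9a68d638
  after D1: wrote 2B at 0x1b = d638
  after D2: wrote 3B at 0x16 = 870262
  after D3: wrote 3B at 0x1e = 870262
query mem[0x1e]=0x87, mem[0x17]=0x02, mem[0x1b]=0xd6, mem[0x1d]=0x68, mem[0x1c]=0x38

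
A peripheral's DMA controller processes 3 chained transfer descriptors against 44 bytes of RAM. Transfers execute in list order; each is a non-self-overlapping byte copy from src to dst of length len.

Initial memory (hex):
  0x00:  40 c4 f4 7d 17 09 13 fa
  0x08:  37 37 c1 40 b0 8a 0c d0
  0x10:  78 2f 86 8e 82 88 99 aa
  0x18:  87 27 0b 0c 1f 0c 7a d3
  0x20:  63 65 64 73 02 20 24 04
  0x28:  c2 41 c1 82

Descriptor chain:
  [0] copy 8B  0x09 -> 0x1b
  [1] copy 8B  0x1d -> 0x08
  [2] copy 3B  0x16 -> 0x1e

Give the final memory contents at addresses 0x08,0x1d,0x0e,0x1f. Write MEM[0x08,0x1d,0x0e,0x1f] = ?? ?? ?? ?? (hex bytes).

#0 dst[0x1b+8] := {0x37,0xc1,0x40,0xb0,0x8a,0x0c,0xd0,0x78}
#1 dst[0x08+8] := {0x40,0xb0,0x8a,0x0c,0xd0,0x78,0x73,0x02}
#2 dst[0x1e+3] := {0x99,0xaa,0x87}
query mem[0x08]=0x40, mem[0x1d]=0x40, mem[0x0e]=0x73, mem[0x1f]=0xaa

MEM[0x08,0x1d,0x0e,0x1f] = 40 40 73 aa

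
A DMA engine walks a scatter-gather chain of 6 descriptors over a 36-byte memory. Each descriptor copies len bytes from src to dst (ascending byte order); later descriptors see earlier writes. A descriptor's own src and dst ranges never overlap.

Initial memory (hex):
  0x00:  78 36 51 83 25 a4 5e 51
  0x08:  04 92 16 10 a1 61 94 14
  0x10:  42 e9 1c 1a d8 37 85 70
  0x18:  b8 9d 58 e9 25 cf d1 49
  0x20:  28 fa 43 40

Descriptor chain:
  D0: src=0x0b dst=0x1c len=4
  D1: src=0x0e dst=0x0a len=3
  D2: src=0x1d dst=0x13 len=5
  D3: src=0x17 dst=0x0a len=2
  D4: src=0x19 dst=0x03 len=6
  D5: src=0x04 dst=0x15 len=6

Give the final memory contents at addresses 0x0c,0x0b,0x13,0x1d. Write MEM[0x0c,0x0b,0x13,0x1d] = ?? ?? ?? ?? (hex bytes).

D0: mem[0x1c..0x1f] <- [10 a1 61 94]
D1: mem[0x0a..0x0c] <- [94 14 42]
D2: mem[0x13..0x17] <- [a1 61 94 28 fa]
D3: mem[0x0a..0x0b] <- [fa b8]
D4: mem[0x03..0x08] <- [9d 58 e9 10 a1 61]
D5: mem[0x15..0x1a] <- [58 e9 10 a1 61 92]
query mem[0x0c]=0x42, mem[0x0b]=0xb8, mem[0x13]=0xa1, mem[0x1d]=0xa1

MEM[0x0c,0x0b,0x13,0x1d] = 42 b8 a1 a1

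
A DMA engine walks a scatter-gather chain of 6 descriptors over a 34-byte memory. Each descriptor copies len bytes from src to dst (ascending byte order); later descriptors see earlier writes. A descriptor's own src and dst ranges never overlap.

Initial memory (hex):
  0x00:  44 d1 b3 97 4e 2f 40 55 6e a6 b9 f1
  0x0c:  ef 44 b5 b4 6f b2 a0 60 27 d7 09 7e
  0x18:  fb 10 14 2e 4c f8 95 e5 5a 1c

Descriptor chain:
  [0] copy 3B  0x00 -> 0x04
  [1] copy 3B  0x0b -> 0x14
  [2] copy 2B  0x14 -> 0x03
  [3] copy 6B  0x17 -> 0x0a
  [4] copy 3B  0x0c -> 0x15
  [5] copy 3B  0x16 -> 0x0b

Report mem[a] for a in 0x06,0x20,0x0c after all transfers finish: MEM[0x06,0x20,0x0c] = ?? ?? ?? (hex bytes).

#0 dst[0x04+3] := {0x44,0xd1,0xb3}
#1 dst[0x14+3] := {0xf1,0xef,0x44}
#2 dst[0x03+2] := {0xf1,0xef}
#3 dst[0x0a+6] := {0x7e,0xfb,0x10,0x14,0x2e,0x4c}
#4 dst[0x15+3] := {0x10,0x14,0x2e}
#5 dst[0x0b+3] := {0x14,0x2e,0xfb}
query mem[0x06]=0xb3, mem[0x20]=0x5a, mem[0x0c]=0x2e

MEM[0x06,0x20,0x0c] = b3 5a 2e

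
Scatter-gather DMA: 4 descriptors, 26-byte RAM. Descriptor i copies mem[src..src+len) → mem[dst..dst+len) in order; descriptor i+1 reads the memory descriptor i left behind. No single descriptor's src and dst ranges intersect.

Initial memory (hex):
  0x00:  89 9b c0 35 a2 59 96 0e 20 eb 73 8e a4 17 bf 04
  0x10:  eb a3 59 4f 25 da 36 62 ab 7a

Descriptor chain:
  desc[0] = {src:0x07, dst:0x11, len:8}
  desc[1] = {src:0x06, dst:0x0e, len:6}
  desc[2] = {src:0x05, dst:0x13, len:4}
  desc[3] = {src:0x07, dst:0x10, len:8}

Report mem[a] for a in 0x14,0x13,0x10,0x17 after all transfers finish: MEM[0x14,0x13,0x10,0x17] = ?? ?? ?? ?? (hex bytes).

#0 dst[0x11+8] := {0x0e,0x20,0xeb,0x73,0x8e,0xa4,0x17,0xbf}
#1 dst[0x0e+6] := {0x96,0x0e,0x20,0xeb,0x73,0x8e}
#2 dst[0x13+4] := {0x59,0x96,0x0e,0x20}
#3 dst[0x10+8] := {0x0e,0x20,0xeb,0x73,0x8e,0xa4,0x17,0x96}
query mem[0x14]=0x8e, mem[0x13]=0x73, mem[0x10]=0x0e, mem[0x17]=0x96

MEM[0x14,0x13,0x10,0x17] = 8e 73 0e 96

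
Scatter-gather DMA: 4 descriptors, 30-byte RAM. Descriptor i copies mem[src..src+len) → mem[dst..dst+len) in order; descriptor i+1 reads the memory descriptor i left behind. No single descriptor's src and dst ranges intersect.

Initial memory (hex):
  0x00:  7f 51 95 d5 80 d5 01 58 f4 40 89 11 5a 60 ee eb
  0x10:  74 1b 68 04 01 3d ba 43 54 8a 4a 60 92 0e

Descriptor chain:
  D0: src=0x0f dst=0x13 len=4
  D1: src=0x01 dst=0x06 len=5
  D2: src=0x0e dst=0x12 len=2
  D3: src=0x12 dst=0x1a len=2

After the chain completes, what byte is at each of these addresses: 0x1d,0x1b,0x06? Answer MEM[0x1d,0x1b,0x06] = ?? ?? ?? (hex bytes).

MEM[0x1d,0x1b,0x06] = 0e eb 51

#0 dst[0x13+4] := {0xeb,0x74,0x1b,0x68}
#1 dst[0x06+5] := {0x51,0x95,0xd5,0x80,0xd5}
#2 dst[0x12+2] := {0xee,0xeb}
#3 dst[0x1a+2] := {0xee,0xeb}
query mem[0x1d]=0x0e, mem[0x1b]=0xeb, mem[0x06]=0x51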